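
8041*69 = 554829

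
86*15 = 1290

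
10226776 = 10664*959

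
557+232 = 789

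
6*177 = 1062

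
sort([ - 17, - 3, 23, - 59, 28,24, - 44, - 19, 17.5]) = [ - 59, - 44, - 19, - 17,-3 , 17.5,23, 24, 28 ]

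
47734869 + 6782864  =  54517733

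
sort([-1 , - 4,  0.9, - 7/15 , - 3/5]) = [ - 4, - 1 ,  -  3/5 ,-7/15,0.9]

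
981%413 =155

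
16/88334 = 8/44167=0.00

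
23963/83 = 23963/83 = 288.71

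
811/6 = 811/6 = 135.17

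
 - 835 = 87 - 922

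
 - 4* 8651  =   - 34604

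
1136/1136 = 1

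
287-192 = 95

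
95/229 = 95/229 = 0.41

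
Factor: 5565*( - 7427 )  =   - 3^1*5^1*7^2*53^1*1061^1=- 41331255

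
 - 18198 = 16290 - 34488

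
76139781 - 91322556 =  - 15182775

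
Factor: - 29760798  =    -  2^1*3^1*4960133^1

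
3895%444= 343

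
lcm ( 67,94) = 6298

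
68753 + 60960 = 129713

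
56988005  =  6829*8345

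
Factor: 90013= 7^2*11^1 * 167^1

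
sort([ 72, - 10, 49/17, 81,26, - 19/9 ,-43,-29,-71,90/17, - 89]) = [ - 89, - 71, -43,-29, - 10,-19/9, 49/17,90/17, 26,72, 81 ] 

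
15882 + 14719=30601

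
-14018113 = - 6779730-7238383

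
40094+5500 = 45594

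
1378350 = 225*6126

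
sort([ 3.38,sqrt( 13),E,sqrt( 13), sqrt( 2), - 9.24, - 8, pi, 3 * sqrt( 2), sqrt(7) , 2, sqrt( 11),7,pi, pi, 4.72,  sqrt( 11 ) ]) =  [ - 9.24,  -  8, sqrt( 2 ),2 , sqrt( 7 ),  E, pi, pi,pi,sqrt( 11), sqrt( 11), 3.38,sqrt(13), sqrt( 13), 3*sqrt( 2), 4.72 , 7] 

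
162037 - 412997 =-250960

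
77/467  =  77/467 = 0.16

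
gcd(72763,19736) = 1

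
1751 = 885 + 866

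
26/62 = 13/31 = 0.42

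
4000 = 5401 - 1401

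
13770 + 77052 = 90822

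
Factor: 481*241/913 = 115921/913=11^( - 1 )*13^1*37^1 * 83^ ( - 1 )*241^1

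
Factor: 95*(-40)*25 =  - 95000 = - 2^3*5^4*19^1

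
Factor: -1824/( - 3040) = 3/5 = 3^1*5^( - 1 ) 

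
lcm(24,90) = 360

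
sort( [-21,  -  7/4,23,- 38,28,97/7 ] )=[ - 38, - 21, - 7/4,  97/7 , 23, 28 ] 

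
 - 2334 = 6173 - 8507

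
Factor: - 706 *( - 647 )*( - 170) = -77652940 = -2^2*5^1*17^1*353^1 *647^1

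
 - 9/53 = -1 + 44/53 =- 0.17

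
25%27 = 25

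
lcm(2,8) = 8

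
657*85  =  55845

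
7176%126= 120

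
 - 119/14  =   - 9+1/2 =- 8.50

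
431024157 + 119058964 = 550083121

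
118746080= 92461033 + 26285047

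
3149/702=3149/702= 4.49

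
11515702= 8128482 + 3387220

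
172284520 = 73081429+99203091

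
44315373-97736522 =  - 53421149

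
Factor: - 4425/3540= - 2^(  -  2)*5^1=- 5/4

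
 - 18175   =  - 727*25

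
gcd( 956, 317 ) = 1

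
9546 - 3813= 5733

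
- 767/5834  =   - 767/5834 =-  0.13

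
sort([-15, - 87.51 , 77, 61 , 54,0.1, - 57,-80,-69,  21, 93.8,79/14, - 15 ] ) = [ - 87.51, - 80, - 69,-57 ,  -  15, - 15, 0.1, 79/14, 21,54, 61,77, 93.8]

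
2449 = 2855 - 406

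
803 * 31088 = 24963664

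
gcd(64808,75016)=8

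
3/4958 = 3/4958 = 0.00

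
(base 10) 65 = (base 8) 101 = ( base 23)2j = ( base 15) 45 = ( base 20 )35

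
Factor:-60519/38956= - 2^( - 2)*3^1*9739^( - 1 ) * 20173^1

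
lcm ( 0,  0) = 0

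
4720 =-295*( - 16 )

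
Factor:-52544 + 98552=46008 = 2^3*3^4*71^1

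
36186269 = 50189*721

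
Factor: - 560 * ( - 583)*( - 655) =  - 213844400 =- 2^4 * 5^2*7^1*11^1*53^1*131^1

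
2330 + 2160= 4490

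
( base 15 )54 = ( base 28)2N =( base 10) 79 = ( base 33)2D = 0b1001111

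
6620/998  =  6 + 316/499 = 6.63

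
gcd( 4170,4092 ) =6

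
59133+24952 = 84085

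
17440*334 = 5824960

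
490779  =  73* 6723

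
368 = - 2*( -184 )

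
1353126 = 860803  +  492323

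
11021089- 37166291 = - 26145202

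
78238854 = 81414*961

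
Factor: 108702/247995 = 366/835 = 2^1*3^1 * 5^( - 1)*61^1*167^(  -  1)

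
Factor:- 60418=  - 2^1 * 17^1* 1777^1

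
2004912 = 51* 39312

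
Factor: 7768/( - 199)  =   - 2^3*199^( - 1)*971^1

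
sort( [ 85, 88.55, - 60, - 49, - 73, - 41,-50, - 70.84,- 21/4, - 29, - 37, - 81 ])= [ - 81,-73, - 70.84, - 60,-50,- 49, - 41, - 37, - 29,-21/4, 85,88.55] 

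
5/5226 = 5/5226 = 0.00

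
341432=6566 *52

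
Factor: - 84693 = - 3^1*7^1*37^1 * 109^1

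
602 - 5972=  - 5370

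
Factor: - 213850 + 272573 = 7^1*8389^1  =  58723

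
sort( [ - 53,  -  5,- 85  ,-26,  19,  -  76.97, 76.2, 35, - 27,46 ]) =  [ - 85, - 76.97, - 53,- 27, - 26, - 5, 19,35,46,76.2 ]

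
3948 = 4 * 987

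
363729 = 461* 789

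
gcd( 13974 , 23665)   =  1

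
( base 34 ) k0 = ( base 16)2a8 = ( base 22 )18K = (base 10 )680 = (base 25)125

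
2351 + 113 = 2464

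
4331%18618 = 4331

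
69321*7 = 485247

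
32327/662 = 48+551/662 = 48.83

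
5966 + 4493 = 10459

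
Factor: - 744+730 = -14 =- 2^1*7^1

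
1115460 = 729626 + 385834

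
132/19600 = 33/4900 = 0.01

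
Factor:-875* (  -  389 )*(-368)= -125258000 = - 2^4 * 5^3* 7^1 * 23^1*389^1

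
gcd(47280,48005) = 5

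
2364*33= 78012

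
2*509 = 1018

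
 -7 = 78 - 85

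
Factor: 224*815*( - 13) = - 2373280=- 2^5*5^1*7^1*13^1*163^1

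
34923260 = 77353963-42430703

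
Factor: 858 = 2^1*3^1 * 11^1*13^1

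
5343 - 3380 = 1963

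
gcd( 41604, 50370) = 6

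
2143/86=24 + 79/86 = 24.92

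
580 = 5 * 116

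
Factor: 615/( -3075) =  - 5^( - 1) =-1/5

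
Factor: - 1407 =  - 3^1*7^1*67^1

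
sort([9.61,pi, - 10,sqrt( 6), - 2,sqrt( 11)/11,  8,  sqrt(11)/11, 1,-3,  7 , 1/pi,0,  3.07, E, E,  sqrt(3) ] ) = [-10, - 3, - 2,  0 , sqrt( 11)/11, sqrt( 11)/11, 1/pi, 1, sqrt(3 ),  sqrt ( 6), E, E , 3.07,  pi,  7, 8,  9.61]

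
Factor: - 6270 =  - 2^1*3^1*5^1*11^1*19^1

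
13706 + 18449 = 32155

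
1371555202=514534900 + 857020302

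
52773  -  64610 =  - 11837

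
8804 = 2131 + 6673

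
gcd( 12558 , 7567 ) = 161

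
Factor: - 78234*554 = - 2^2*3^1  *  13^1*17^1*59^1*277^1 =-  43341636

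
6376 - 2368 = 4008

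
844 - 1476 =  - 632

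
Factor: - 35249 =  - 101^1 * 349^1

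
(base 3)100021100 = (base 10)6759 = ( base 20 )ghj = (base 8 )15147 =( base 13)30cc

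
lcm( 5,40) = 40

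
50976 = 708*72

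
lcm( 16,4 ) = 16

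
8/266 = 4/133 = 0.03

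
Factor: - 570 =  - 2^1*3^1*5^1*19^1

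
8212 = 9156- 944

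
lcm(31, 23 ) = 713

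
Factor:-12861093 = - 3^1*7^1*523^1*1171^1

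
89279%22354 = 22217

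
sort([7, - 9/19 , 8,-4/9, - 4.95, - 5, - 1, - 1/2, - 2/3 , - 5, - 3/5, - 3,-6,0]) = [ - 6, - 5 , - 5, - 4.95 , - 3, - 1, - 2/3, - 3/5, - 1/2, - 9/19,-4/9 , 0 , 7, 8]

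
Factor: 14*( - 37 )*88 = -45584 =- 2^4*7^1*11^1*37^1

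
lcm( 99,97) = 9603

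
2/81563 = 2/81563=0.00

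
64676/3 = 21558+2/3 =21558.67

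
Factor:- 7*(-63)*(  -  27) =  - 3^5*7^2 = -  11907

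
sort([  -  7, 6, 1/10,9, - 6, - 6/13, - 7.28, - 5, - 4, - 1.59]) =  [-7.28, -7, -6, - 5, - 4 ,-1.59, - 6/13, 1/10,6, 9 ]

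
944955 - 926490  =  18465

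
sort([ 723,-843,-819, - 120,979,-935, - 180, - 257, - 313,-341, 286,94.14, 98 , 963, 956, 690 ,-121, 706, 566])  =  [ - 935 , - 843,-819,-341, - 313, - 257,-180,-121,-120, 94.14,98, 286, 566, 690, 706, 723,956 , 963, 979 ]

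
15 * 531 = 7965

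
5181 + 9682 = 14863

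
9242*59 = 545278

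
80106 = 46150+33956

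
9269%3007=248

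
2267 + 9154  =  11421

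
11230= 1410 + 9820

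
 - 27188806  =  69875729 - 97064535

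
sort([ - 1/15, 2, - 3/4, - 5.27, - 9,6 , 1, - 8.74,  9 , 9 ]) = [ - 9, - 8.74, - 5.27, - 3/4, - 1/15,1,2,6 , 9,9 ] 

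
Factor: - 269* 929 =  - 249901 = - 269^1 * 929^1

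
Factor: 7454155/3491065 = 1490831/698213 = 31^ ( - 1)*101^( - 1)*107^1*223^ ( - 1) * 13933^1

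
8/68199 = 8/68199 =0.00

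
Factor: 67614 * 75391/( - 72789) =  - 2^1*19^( - 1 ) * 59^1 * 191^1*1277^( - 1) *75391^1 =-1699162358/24263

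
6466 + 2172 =8638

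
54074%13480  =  154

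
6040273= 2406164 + 3634109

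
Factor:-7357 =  - 7^1*1051^1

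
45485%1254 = 341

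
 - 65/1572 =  - 65/1572 = - 0.04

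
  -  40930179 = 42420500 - 83350679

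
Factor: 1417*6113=13^1 * 109^1 * 6113^1 = 8662121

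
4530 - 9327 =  - 4797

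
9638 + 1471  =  11109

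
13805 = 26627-12822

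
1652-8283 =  - 6631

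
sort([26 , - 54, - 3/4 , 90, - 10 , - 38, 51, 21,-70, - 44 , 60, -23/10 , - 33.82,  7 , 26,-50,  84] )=[ - 70, - 54, - 50,  -  44, - 38, -33.82, - 10, - 23/10, - 3/4,7,21,26,26, 51, 60, 84 , 90 ] 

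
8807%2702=701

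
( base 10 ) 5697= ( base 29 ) 6md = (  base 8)13101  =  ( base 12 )3369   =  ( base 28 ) 77D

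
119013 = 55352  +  63661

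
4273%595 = 108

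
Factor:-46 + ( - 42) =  - 2^3*11^1 = - 88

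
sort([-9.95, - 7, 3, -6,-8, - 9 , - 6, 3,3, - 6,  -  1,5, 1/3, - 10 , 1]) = [ - 10, - 9.95, - 9,-8,-7, - 6,-6,  -  6, - 1, 1/3, 1, 3, 3, 3, 5 ] 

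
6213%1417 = 545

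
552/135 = 4 + 4/45 = 4.09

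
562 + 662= 1224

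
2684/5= 536 + 4/5 = 536.80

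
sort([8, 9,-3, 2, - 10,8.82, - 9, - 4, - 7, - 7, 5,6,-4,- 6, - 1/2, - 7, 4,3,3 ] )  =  [ - 10, - 9, - 7,-7, - 7, - 6 ,  -  4 , - 4, - 3, - 1/2, 2 , 3,3 , 4, 5, 6,8, 8.82,  9 ]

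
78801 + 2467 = 81268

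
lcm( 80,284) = 5680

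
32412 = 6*5402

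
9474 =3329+6145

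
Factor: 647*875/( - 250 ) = -4529/2 = -2^( - 1 )*7^1*647^1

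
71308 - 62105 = 9203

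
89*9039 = 804471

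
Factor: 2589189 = 3^1*199^1* 4337^1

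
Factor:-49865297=-29^1*1719493^1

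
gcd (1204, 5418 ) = 602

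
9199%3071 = 3057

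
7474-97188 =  - 89714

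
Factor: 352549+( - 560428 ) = -207879 =-3^1*7^1*19^1*521^1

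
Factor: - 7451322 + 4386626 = - 2^3*43^1* 59^1*  151^1= -  3064696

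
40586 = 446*91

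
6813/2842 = 2+ 1129/2842= 2.40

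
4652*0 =0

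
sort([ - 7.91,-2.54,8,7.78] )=[ - 7.91,-2.54, 7.78, 8]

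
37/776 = 37/776= 0.05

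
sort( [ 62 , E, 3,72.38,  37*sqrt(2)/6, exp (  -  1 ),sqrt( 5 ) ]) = [exp(-1),sqrt(5),  E, 3, 37 *sqrt(2 )/6, 62,72.38 ]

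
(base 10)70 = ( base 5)240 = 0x46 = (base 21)37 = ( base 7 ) 130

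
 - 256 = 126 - 382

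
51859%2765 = 2089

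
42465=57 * 745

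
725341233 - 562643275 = 162697958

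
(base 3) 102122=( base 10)314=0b100111010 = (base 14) 186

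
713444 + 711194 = 1424638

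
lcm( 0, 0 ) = 0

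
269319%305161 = 269319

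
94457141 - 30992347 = 63464794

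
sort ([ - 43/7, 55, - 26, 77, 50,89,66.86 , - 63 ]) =[-63,-26, - 43/7,  50,  55, 66.86,  77, 89]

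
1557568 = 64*24337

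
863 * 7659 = 6609717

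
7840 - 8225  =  -385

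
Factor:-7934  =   - 2^1*3967^1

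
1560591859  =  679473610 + 881118249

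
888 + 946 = 1834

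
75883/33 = 75883/33 = 2299.48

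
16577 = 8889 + 7688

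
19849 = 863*23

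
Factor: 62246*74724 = 4651270104  =  2^3*3^1*13^1*479^1 * 31123^1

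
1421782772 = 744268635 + 677514137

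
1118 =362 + 756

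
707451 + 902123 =1609574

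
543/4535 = 543/4535 = 0.12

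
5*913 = 4565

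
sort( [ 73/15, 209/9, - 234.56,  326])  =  [  -  234.56, 73/15,209/9, 326]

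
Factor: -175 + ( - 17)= - 192 = - 2^6*3^1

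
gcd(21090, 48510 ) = 30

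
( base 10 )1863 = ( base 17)67a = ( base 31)1T3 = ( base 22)3if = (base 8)3507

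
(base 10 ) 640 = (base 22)172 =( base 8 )1200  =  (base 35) IA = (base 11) 532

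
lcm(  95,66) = 6270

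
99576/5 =19915 + 1/5 = 19915.20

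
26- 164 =-138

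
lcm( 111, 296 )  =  888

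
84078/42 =2001 +6/7 = 2001.86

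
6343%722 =567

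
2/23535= 2/23535 = 0.00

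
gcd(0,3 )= 3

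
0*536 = 0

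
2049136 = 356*5756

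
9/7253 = 9/7253 = 0.00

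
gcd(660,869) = 11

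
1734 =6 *289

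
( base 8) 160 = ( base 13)88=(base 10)112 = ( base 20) 5C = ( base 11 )a2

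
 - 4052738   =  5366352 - 9419090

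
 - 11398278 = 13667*(  -  834)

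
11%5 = 1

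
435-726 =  - 291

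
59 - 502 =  - 443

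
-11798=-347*34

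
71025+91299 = 162324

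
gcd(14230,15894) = 2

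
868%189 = 112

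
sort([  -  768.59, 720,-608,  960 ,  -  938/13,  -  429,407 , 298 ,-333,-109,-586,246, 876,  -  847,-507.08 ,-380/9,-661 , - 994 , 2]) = [ - 994, - 847,-768.59, - 661 , - 608,-586,-507.08, - 429, - 333,-109 , - 938/13,-380/9 , 2, 246, 298, 407, 720, 876, 960]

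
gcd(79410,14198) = 2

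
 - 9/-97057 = 9/97057= 0.00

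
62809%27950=6909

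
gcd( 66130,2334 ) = 778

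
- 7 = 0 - 7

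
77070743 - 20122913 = 56947830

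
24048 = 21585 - -2463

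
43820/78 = 21910/39 = 561.79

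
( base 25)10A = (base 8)1173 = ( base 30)L5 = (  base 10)635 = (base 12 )44b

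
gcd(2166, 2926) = 38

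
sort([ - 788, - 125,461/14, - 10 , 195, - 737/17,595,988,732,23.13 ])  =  [ - 788, - 125, - 737/17, - 10, 23.13,461/14,195,595,732,988 ] 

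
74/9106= 37/4553= 0.01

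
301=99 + 202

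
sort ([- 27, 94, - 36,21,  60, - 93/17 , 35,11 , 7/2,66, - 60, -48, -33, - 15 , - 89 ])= [ - 89, - 60, - 48, - 36,-33,- 27,  -  15, - 93/17 , 7/2,11,  21, 35, 60,66, 94]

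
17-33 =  - 16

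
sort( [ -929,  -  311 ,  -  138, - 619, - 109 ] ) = [ - 929, - 619, - 311, -138, - 109 ]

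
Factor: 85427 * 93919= 7^1*13417^1*85427^1 = 8023218413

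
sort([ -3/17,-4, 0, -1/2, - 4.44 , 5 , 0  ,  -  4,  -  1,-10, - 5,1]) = [  -  10, - 5, - 4.44, - 4, - 4,-1 , - 1/2, - 3/17,0, 0, 1, 5] 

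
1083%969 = 114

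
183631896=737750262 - 554118366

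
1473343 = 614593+858750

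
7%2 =1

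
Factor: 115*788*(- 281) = - 2^2 * 5^1 *23^1*197^1*281^1=- 25464220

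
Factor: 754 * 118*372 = 33097584 =2^4 * 3^1*13^1*29^1*31^1 * 59^1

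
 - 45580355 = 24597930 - 70178285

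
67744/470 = 33872/235 = 144.14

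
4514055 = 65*69447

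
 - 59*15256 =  - 900104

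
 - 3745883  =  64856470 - 68602353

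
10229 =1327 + 8902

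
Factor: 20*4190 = 83800 = 2^3*5^2*419^1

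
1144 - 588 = 556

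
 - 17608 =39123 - 56731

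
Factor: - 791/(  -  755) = 5^( - 1) * 7^1*113^1*151^(-1)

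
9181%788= 513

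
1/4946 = 1/4946 = 0.00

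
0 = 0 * 90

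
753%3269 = 753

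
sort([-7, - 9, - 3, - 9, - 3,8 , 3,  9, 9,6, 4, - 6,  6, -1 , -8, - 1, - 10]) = [ - 10, - 9, - 9, -8 , - 7,  -  6, - 3, - 3 , - 1 ,-1, 3,4,6, 6, 8,9 , 9] 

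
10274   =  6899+3375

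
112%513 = 112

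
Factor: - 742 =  - 2^1 *7^1 * 53^1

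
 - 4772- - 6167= 1395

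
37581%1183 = 908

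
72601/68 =1067 + 45/68=1067.66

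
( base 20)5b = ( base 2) 1101111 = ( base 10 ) 111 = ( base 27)43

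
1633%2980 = 1633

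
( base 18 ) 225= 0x2B1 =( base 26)10d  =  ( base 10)689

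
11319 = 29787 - 18468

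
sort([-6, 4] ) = [ - 6, 4 ] 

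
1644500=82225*20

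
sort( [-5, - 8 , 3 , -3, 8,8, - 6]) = [ - 8, - 6, - 5, - 3,3,8, 8]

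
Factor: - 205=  - 5^1*41^1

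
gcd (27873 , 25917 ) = 489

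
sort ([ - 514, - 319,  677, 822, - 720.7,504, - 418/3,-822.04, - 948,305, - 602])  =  [ - 948, - 822.04, - 720.7, - 602, - 514, - 319, - 418/3,305,504,677,822]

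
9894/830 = 4947/415 = 11.92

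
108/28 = 27/7 = 3.86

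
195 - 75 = 120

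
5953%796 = 381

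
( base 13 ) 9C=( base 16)81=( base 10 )129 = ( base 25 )54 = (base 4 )2001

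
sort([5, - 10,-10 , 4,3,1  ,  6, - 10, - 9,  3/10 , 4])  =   [ - 10, - 10, -10,  -  9, 3/10,  1,3,4, 4, 5,6] 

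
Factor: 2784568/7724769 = 2^3*3^ (  -  1)*13^( - 1 )*41^( -1 ) * 107^1*3253^1 * 4831^( -1 )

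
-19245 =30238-49483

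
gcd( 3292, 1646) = 1646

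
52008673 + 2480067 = 54488740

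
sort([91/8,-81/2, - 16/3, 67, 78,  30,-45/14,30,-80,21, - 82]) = [ - 82 , - 80, - 81/2, - 16/3, -45/14,91/8, 21,30,30 , 67 , 78] 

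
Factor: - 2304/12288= - 2^( - 4)*3^1 = -3/16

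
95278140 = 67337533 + 27940607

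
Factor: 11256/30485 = 24/65=2^3*3^1 * 5^(  -  1)*13^( - 1)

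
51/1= 51 = 51.00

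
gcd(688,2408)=344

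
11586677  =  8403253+3183424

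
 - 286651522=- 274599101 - 12052421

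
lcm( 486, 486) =486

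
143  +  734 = 877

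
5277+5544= 10821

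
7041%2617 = 1807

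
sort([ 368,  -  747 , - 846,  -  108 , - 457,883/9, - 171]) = [-846,-747, - 457, - 171, - 108,  883/9, 368 ]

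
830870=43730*19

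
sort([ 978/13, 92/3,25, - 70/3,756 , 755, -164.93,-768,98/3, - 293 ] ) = [ - 768, - 293, - 164.93, - 70/3, 25,92/3,98/3,978/13, 755,756]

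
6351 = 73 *87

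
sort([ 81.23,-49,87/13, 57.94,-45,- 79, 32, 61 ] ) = [- 79, - 49, - 45,87/13,32,57.94, 61, 81.23]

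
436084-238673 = 197411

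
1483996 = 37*40108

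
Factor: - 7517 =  - 7517^1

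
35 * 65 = 2275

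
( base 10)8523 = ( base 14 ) 316B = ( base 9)12620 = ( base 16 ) 214B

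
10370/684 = 5185/342 = 15.16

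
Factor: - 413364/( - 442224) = 931/996 = 2^( - 2)*3^(-1 )*7^2* 19^1*83^( - 1)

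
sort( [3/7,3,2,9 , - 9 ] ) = [ - 9,3/7,2, 3,9 ] 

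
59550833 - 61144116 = - 1593283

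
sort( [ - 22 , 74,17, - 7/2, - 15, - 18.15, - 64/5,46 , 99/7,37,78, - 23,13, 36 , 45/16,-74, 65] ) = [ - 74, - 23, - 22,  -  18.15, - 15, - 64/5, - 7/2,45/16, 13, 99/7, 17,36 , 37,46, 65, 74, 78]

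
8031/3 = 2677  =  2677.00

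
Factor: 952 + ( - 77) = 875 = 5^3*7^1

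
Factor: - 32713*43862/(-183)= 2^1*3^(-1) * 7^1*13^1*61^(-1)*241^1 * 32713^1=1434857606/183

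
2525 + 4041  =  6566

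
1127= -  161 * (-7 ) 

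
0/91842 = 0  =  0.00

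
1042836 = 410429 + 632407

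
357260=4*89315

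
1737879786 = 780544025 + 957335761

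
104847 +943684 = 1048531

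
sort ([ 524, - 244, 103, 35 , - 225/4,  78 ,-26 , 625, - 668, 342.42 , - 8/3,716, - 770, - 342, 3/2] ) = [ - 770  , - 668, - 342, - 244, - 225/4 ,-26,-8/3,3/2,35,78,103 , 342.42,524, 625 , 716 ]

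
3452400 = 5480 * 630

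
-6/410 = -1+202/205 = - 0.01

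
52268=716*73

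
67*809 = 54203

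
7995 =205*39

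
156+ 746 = 902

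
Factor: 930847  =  930847^1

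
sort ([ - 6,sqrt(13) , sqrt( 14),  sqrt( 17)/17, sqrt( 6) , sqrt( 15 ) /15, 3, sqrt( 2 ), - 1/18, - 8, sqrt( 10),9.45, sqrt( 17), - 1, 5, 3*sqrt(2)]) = [ - 8, - 6, - 1,-1/18, sqrt( 17)/17,  sqrt(15)/15 , sqrt(2),  sqrt( 6 ) , 3,  sqrt( 10 ),sqrt(13 ),sqrt( 14),  sqrt( 17 ),  3*sqrt(2) , 5, 9.45 ] 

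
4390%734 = 720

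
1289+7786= 9075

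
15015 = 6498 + 8517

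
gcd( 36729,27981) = 9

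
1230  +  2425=3655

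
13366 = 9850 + 3516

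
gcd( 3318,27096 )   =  6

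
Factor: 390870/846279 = 2^1*5^1*7^( - 2 )*19^ ( - 1)*43^1 = 430/931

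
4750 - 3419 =1331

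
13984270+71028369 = 85012639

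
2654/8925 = 2654/8925 = 0.30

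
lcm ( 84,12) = 84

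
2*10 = 20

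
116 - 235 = -119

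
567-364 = 203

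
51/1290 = 17/430 = 0.04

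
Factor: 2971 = 2971^1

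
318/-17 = - 318/17=-18.71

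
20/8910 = 2/891 = 0.00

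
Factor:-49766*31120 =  - 1548717920=- 2^5*5^1*149^1*167^1 * 389^1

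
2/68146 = 1/34073=0.00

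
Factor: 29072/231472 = 79/629= 17^(-1)*37^ ( - 1 )*79^1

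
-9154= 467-9621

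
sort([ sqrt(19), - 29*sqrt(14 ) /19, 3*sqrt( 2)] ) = [-29*sqrt ( 14 )/19,3*sqrt ( 2 ), sqrt ( 19 )]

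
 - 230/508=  - 1 + 139/254 = - 0.45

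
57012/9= 6334+2/3 = 6334.67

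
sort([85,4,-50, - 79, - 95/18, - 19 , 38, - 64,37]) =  [  -  79,-64, - 50, - 19,-95/18, 4,37, 38,85]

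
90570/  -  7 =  - 12939 + 3/7 = - 12938.57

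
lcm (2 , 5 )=10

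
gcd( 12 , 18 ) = 6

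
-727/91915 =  -1 + 91188/91915 = -0.01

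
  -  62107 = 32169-94276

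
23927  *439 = 10503953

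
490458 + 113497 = 603955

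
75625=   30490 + 45135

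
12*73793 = 885516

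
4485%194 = 23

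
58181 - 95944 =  -37763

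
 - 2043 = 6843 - 8886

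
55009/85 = 55009/85  =  647.16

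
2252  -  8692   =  -6440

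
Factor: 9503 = 13^1 * 17^1 * 43^1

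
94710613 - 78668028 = 16042585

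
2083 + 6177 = 8260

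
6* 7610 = 45660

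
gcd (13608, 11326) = 14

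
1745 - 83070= -81325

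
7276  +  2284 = 9560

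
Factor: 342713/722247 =3^ (-1) *7^1 * 19^(- 1)*173^1  *283^1*12671^( - 1)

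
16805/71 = 16805/71 = 236.69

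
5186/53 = 97 + 45/53 = 97.85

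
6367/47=135 + 22/47 = 135.47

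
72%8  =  0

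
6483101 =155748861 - 149265760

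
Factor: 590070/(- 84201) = - 2^1 * 5^1*89^1*127^( - 1) = - 890/127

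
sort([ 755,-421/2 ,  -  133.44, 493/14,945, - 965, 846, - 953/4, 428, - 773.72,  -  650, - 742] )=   [ - 965, - 773.72, - 742, - 650 , - 953/4, - 421/2, - 133.44, 493/14,428, 755,846, 945]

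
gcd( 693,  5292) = 63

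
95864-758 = 95106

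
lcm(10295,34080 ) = 988320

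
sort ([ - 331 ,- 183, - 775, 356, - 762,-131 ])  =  [ -775, - 762, - 331, - 183, - 131, 356]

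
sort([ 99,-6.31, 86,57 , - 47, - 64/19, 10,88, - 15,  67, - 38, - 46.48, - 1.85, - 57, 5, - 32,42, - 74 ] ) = [  -  74, - 57, - 47 , - 46.48,-38, - 32, - 15, - 6.31,  -  64/19, - 1.85, 5,10,  42,57,67, 86,  88,99 ] 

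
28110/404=14055/202=69.58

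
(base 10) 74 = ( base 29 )2g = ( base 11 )68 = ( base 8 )112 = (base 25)2O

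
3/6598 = 3/6598 = 0.00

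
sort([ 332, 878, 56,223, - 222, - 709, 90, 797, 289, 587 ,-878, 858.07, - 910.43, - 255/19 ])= [- 910.43, - 878, - 709 , - 222, - 255/19, 56, 90, 223, 289,332 , 587, 797, 858.07, 878 ]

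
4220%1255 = 455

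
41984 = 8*5248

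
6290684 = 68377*92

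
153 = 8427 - 8274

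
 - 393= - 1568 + 1175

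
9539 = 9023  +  516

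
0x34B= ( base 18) 2af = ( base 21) 1J3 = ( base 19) 267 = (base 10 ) 843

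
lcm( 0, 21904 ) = 0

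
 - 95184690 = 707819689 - 803004379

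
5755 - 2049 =3706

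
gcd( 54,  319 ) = 1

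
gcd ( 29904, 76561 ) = 1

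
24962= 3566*7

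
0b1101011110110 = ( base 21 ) FDE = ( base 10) 6902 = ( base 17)16f0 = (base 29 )860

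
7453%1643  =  881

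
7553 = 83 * 91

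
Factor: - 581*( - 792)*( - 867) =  - 398951784 = - 2^3*3^3 * 7^1*11^1*17^2 * 83^1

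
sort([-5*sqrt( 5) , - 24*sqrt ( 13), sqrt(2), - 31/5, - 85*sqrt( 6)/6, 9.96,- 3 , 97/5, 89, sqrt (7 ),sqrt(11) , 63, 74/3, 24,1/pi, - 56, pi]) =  [ - 24*sqrt( 13), - 56, - 85 * sqrt( 6)/6, - 5*sqrt(  5), - 31/5, - 3, 1/pi, sqrt(  2), sqrt(7 ),pi, sqrt(11), 9.96,97/5,  24, 74/3,63, 89] 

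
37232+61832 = 99064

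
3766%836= 422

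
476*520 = 247520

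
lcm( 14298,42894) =42894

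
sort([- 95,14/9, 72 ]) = [ - 95,14/9,  72]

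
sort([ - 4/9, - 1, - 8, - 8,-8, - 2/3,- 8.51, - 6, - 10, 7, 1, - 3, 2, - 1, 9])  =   [ - 10, - 8.51, - 8,  -  8, - 8 , - 6, - 3, - 1, - 1,-2/3,-4/9, 1, 2,7, 9] 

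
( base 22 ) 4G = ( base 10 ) 104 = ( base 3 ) 10212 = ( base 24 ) 48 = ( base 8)150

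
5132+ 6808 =11940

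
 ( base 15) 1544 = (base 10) 4564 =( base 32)4EK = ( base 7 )16210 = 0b1000111010100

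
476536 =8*59567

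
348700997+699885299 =1048586296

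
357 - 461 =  - 104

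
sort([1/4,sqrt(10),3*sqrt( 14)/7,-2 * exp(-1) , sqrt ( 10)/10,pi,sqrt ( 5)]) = [ -2*exp( - 1),1/4,sqrt( 10)/10,3*sqrt(14 ) /7,sqrt(5),pi,sqrt( 10) ]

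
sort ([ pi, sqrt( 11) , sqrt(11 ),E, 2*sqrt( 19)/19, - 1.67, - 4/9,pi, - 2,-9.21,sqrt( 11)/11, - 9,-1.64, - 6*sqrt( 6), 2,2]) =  [ - 6*sqrt(6), - 9.21, - 9,  -  2 , - 1.67, - 1.64, - 4/9,sqrt( 11 )/11,2*sqrt (19 )/19 , 2, 2,E, pi, pi,  sqrt( 11),sqrt( 11)]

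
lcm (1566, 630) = 54810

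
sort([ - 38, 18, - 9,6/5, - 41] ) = [ - 41, - 38, - 9,6/5,18] 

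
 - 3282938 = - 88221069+84938131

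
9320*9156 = 85333920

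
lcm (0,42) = 0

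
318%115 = 88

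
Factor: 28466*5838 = 166184508 = 2^2*3^1*7^1* 43^1*139^1 * 331^1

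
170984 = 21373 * 8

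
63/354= 21/118 = 0.18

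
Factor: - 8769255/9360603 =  -3^ ( - 4 )*5^1*7^ ( - 1 ) *11^1*5503^( - 1 )*53147^1 = - 2923085/3120201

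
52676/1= 52676 =52676.00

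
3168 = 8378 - 5210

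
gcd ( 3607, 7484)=1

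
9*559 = 5031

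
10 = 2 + 8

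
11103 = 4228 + 6875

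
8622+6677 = 15299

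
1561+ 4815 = 6376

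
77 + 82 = 159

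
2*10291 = 20582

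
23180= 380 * 61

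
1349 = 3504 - 2155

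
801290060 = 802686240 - 1396180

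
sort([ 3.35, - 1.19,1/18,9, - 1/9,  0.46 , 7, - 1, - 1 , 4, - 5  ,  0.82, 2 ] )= [ - 5,-1.19, - 1, - 1, - 1/9,1/18, 0.46, 0.82, 2, 3.35,4, 7,9 ] 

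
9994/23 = 9994/23 = 434.52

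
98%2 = 0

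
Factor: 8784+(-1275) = 3^1*2503^1 = 7509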